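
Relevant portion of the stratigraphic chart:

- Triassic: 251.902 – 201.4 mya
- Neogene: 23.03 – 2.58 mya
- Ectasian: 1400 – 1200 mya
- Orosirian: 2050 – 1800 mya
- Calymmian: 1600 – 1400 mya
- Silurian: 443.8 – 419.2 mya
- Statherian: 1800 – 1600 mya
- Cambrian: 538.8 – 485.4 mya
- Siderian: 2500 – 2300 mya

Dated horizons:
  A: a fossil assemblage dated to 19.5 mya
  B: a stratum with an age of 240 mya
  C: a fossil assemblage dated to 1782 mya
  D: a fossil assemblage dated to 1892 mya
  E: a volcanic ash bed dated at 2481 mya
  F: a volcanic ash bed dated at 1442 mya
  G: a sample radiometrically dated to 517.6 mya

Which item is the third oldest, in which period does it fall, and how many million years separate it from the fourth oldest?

Larger Ma means older, so oldest first: E 2481 > D 1892 > C 1782 > F 1442 > G 517.6 > B 240 > A 19.5.
Counting 3 along gives C (1782 Ma); the excerpt puts that inside the Statherian, 1800–1600 Ma.
Next in line is F (1442 Ma), and 1782 − 1442 = 340 Myr.

C, in the Statherian; 340 million years to F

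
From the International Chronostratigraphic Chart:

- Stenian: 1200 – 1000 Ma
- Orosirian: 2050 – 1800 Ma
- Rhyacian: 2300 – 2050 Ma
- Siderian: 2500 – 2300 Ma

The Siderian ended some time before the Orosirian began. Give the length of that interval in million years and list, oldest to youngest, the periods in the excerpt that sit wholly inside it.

250 million years; Rhyacian

End of Siderian = 2300 Ma; start of Orosirian = 2050 Ma.
Gap = 2300 − 2050 = 250 Myr.
Periods wholly inside 2300–2050 Ma: Rhyacian (2300–2050).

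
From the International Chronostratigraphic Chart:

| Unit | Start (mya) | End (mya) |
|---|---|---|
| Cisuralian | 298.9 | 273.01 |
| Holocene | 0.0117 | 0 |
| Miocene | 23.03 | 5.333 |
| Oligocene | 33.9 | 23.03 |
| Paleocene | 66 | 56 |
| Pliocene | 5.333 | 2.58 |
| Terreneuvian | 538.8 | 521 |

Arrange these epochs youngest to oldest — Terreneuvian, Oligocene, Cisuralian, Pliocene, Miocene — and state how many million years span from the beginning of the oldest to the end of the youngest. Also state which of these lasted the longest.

Pliocene, Miocene, Oligocene, Cisuralian, Terreneuvian; total span 536.22 Myr; longest is Cisuralian

Start ages (Ma): Terreneuvian 538.8, Cisuralian 298.9, Oligocene 33.9, Miocene 23.03, Pliocene 5.333.
Ordered youngest to oldest: Pliocene, Miocene, Oligocene, Cisuralian, Terreneuvian.
Span = 538.8 − 2.58 = 536.22 Myr.
Durations: Miocene 17.697, Oligocene 10.87, Terreneuvian 17.8, Pliocene 2.753, Cisuralian 25.89 → longest is Cisuralian (25.89 Myr).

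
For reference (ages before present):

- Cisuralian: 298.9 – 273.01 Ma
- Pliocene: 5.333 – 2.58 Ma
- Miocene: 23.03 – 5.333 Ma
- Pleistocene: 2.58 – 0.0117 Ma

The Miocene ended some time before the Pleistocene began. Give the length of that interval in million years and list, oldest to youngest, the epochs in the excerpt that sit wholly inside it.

2.753 million years; Pliocene

The Miocene closes at 5.333 Ma and the Pleistocene opens at 2.58 Ma, so the interval is 5.333 − 2.58 = 2.753 Myr.
An epoch fits inside if it starts at or after 5.333 Ma and ends at or before 2.58 Ma; oldest first that gives Pliocene.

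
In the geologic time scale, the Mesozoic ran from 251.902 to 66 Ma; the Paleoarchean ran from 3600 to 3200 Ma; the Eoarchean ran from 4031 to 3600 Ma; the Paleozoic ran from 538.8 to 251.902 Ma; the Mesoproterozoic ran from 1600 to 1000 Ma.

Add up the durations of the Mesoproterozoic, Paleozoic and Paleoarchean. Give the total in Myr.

Duration is start − end for each: (1600 − 1000) + (538.8 − 251.902) + (3600 − 3200).
That is 600 + 286.898 + 400, which totals 1286.898 million years.

1286.898 million years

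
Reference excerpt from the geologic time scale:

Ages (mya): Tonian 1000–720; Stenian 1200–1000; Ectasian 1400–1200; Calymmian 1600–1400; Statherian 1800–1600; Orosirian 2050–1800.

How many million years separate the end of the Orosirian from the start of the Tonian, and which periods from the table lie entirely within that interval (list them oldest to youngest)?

End of Orosirian = 1800 Ma; start of Tonian = 1000 Ma.
Gap = 1800 − 1000 = 800 Myr.
Periods wholly inside 1800–1000 Ma: Statherian (1800–1600), Calymmian (1600–1400), Ectasian (1400–1200), Stenian (1200–1000).

800 million years; Statherian, Calymmian, Ectasian, Stenian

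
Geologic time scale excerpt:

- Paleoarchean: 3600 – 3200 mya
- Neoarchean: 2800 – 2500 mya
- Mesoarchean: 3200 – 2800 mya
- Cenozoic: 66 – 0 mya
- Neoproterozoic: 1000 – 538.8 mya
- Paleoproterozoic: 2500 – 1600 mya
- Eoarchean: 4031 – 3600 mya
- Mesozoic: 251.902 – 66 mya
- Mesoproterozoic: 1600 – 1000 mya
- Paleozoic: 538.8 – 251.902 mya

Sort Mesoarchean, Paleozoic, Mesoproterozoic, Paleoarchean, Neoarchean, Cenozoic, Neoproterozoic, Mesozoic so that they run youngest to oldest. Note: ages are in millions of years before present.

The oldest of these is Paleoarchean (starts 3600 Ma) and the youngest is Cenozoic (ends 0 Ma).
In between, by decreasing start age: Mesoarchean (3200), Neoarchean (2800), Mesoproterozoic (1600), Neoproterozoic (1000), Paleozoic (538.8), Mesozoic (251.902).
Listing youngest first means reversing that sequence.

Cenozoic, then Mesozoic, then Paleozoic, then Neoproterozoic, then Mesoproterozoic, then Neoarchean, then Mesoarchean, then Paleoarchean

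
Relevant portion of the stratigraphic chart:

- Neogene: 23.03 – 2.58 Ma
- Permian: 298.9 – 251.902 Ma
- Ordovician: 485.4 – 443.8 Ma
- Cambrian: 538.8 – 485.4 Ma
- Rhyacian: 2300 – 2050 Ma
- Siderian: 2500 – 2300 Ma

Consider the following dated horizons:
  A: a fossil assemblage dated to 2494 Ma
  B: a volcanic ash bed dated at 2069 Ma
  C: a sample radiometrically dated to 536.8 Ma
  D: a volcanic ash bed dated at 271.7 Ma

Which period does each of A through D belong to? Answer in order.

A — Siderian; B — Rhyacian; C — Cambrian; D — Permian

Match each age against the start–end ranges in the excerpt: A = 2494 Ma → Siderian (2500–2300); B = 2069 Ma → Rhyacian (2300–2050); C = 536.8 Ma → Cambrian (538.8–485.4); D = 271.7 Ma → Permian (298.9–251.902).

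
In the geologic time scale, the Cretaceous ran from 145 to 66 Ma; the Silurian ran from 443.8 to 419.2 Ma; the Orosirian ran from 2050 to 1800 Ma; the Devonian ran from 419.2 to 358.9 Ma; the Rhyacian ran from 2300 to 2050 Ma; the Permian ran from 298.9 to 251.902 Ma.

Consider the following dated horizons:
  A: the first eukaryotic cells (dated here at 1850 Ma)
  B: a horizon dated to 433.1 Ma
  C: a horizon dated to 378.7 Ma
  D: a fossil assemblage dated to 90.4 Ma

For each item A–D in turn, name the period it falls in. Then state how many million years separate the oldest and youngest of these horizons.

A — Orosirian; B — Silurian; C — Devonian; D — Cretaceous; span 1759.6 million years

A: 1850 Ma lies in 2050–1800 Ma, so Orosirian.
B: 433.1 Ma lies in 443.8–419.2 Ma, so Silurian.
C: 378.7 Ma lies in 419.2–358.9 Ma, so Devonian.
D: 90.4 Ma lies in 145–66 Ma, so Cretaceous.
Oldest = 1850 Ma, youngest = 90.4 Ma → span 1759.6 Myr.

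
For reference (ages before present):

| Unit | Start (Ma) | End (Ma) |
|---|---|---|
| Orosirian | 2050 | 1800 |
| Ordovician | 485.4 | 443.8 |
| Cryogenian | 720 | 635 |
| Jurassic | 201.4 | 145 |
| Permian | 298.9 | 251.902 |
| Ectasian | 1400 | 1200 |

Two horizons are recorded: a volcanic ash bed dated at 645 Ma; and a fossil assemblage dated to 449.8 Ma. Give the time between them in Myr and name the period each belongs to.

Elapsed time: 645 − 449.8 = 195.2 Myr.
645 Ma lies within 720–635 Ma: Cryogenian.
449.8 Ma lies within 485.4–443.8 Ma: Ordovician.

195.2 million years apart; the first in the Cryogenian, the second in the Ordovician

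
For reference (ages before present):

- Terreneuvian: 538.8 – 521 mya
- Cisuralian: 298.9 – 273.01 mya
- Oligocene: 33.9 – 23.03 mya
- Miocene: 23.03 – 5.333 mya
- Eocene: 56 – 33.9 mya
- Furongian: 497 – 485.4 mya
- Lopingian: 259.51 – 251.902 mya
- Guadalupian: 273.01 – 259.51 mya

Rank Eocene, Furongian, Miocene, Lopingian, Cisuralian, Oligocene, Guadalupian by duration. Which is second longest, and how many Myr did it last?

Start − end for each: Eocene 56 − 33.9 = 22.1; Furongian 497 − 485.4 = 11.6; Miocene 23.03 − 5.333 = 17.697; Lopingian 259.51 − 251.902 = 7.608; Cisuralian 298.9 − 273.01 = 25.89; Oligocene 33.9 − 23.03 = 10.87; Guadalupian 273.01 − 259.51 = 13.5.
Ranking these from longest: Cisuralian > Eocene > Miocene > Guadalupian > Furongian > Oligocene > Lopingian.
Position 2 in that ranking is Eocene, which lasted 22.1 Myr.

Eocene, 22.1 million years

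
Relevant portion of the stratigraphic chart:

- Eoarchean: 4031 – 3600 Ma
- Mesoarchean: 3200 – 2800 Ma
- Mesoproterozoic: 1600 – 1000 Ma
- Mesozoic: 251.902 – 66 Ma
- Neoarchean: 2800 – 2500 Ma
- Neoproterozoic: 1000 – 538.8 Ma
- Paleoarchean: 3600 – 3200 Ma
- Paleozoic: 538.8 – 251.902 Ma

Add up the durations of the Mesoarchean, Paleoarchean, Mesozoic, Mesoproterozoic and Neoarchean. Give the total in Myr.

1885.902 million years

Each duration: Mesoarchean = 400; Paleoarchean = 400; Mesozoic = 185.902; Mesoproterozoic = 600; Neoarchean = 300.
Sum: 400 + 400 + 185.902 + 600 + 300 = 1885.902 Myr.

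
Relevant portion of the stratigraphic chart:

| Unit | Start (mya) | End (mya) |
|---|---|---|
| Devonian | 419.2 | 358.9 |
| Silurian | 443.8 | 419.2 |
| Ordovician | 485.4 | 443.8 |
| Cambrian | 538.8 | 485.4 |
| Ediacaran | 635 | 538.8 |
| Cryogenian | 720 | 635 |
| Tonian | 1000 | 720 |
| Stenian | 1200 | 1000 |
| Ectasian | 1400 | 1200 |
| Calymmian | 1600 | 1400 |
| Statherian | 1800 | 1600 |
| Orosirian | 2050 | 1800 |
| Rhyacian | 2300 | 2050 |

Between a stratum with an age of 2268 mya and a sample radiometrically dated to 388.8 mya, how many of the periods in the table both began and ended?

The older date is 2268 Ma and the younger is 388.8 Ma.
Periods with start < 2268 and end > 388.8 Ma: Orosirian (2050–1800), Statherian (1800–1600), Calymmian (1600–1400), Ectasian (1400–1200), Stenian (1200–1000), Tonian (1000–720), Cryogenian (720–635), Ediacaran (635–538.8), Cambrian (538.8–485.4), Ordovician (485.4–443.8), Silurian (443.8–419.2).
That is 11 complete periods.

11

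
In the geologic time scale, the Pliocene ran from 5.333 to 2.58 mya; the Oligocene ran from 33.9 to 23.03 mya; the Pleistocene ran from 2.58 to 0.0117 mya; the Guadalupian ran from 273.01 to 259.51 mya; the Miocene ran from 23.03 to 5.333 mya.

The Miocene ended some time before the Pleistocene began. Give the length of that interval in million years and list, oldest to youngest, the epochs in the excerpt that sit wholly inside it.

End of Miocene = 5.333 Ma; start of Pleistocene = 2.58 Ma.
Gap = 5.333 − 2.58 = 2.753 Myr.
Epochs wholly inside 5.333–2.58 Ma: Pliocene (5.333–2.58).

2.753 million years; Pliocene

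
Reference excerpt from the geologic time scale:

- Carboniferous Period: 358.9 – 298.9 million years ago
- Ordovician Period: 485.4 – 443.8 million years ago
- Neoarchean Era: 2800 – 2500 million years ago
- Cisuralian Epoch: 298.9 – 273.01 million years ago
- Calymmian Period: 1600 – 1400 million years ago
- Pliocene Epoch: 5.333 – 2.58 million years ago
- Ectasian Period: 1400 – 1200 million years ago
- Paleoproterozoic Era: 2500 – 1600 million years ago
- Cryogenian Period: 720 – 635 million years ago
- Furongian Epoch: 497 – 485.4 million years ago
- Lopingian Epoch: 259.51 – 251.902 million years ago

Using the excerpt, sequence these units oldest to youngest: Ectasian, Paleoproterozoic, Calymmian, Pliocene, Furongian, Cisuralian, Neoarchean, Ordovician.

Sorting by start age (descending Ma, since larger Ma = older): Neoarchean began 2800, Paleoproterozoic began 2500, Calymmian began 1600, Ectasian began 1400, Furongian began 497, Ordovician began 485.4, Cisuralian began 298.9, Pliocene began 5.333.

Neoarchean → Paleoproterozoic → Calymmian → Ectasian → Furongian → Ordovician → Cisuralian → Pliocene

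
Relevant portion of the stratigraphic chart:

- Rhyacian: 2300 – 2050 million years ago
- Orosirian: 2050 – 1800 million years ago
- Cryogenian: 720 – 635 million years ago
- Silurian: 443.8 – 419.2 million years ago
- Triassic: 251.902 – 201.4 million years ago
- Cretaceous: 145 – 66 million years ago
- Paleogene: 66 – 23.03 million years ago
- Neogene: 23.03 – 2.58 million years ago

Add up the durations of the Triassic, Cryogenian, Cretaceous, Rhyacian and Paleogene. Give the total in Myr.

Duration is start − end for each: (251.902 − 201.4) + (720 − 635) + (145 − 66) + (2300 − 2050) + (66 − 23.03).
That is 50.502 + 85 + 79 + 250 + 42.97, which totals 507.472 million years.

507.472 million years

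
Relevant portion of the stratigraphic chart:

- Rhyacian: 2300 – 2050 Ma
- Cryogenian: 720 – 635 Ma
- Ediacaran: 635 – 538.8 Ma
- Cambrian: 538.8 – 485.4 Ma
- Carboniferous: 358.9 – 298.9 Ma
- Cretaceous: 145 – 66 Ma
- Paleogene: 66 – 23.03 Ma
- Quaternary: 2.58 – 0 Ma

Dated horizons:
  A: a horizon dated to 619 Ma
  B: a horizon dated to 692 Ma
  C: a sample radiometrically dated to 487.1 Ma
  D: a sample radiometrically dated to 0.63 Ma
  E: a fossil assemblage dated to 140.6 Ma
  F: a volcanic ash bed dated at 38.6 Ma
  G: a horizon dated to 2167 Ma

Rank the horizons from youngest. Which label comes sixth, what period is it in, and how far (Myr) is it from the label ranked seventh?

Sorted youngest-first by Ma: D (0.63), F (38.6), E (140.6), C (487.1), A (619), B (692), G (2167).
The sixth youngest is B at 692 Ma, which lies in 720–635 Ma: the Cryogenian.
The seventh youngest is G at 2167 Ma; separation = |692 − 2167| = 1475 Myr.

B, in the Cryogenian; 1475 million years to G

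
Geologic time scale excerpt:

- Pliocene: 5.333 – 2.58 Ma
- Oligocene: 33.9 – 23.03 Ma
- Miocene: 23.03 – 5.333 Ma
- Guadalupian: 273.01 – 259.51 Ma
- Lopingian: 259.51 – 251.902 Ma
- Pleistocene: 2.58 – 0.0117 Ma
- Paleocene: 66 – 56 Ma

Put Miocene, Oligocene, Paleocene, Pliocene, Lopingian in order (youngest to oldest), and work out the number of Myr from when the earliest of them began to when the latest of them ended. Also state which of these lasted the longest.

Pliocene, Miocene, Oligocene, Paleocene, Lopingian; total span 256.93 Myr; longest is Miocene

Start ages (Ma): Lopingian 259.51, Paleocene 66, Oligocene 33.9, Miocene 23.03, Pliocene 5.333.
Ordered youngest to oldest: Pliocene, Miocene, Oligocene, Paleocene, Lopingian.
Span = 259.51 − 2.58 = 256.93 Myr.
Durations: Miocene 17.697, Lopingian 7.608, Pliocene 2.753, Oligocene 10.87, Paleocene 10 → longest is Miocene (17.697 Myr).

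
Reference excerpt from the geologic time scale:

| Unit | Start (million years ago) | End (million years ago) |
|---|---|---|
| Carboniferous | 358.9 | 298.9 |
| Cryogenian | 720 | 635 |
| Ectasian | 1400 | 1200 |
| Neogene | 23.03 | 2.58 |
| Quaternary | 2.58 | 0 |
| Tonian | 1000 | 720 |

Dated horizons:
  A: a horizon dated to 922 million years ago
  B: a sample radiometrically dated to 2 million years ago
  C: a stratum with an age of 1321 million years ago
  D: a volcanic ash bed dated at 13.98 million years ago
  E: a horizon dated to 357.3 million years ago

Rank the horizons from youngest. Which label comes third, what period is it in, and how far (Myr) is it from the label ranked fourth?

E, in the Carboniferous; 564.7 million years to A

Sorted youngest-first by Ma: B (2), D (13.98), E (357.3), A (922), C (1321).
The third youngest is E at 357.3 Ma, which lies in 358.9–298.9 Ma: the Carboniferous.
The fourth youngest is A at 922 Ma; separation = |357.3 − 922| = 564.7 Myr.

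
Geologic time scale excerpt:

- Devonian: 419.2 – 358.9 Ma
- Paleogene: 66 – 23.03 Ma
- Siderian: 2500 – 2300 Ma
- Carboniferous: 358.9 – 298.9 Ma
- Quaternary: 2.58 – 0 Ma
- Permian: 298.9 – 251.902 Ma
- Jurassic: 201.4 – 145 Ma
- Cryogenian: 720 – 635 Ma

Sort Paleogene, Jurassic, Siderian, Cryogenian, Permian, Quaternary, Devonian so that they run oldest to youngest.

Siderian → Cryogenian → Devonian → Permian → Jurassic → Paleogene → Quaternary

Read off each span (Ma): Paleogene 66–23.03; Jurassic 201.4–145; Siderian 2500–2300; Cryogenian 720–635; Permian 298.9–251.902; Quaternary 2.58–0; Devonian 419.2–358.9.
Larger Ma is older, so oldest→youngest is Siderian, Cryogenian, Devonian, Permian, Jurassic, Paleogene, Quaternary.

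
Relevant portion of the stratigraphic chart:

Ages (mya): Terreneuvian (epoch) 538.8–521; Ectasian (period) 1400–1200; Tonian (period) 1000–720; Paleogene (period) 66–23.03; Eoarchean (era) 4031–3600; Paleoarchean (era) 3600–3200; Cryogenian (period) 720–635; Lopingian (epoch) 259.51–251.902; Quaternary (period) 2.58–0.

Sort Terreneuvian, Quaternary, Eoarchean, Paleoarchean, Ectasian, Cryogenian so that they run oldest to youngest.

Eoarchean → Paleoarchean → Ectasian → Cryogenian → Terreneuvian → Quaternary

The oldest of these is Eoarchean (starts 4031 Ma) and the youngest is Quaternary (ends 0 Ma).
In between, by decreasing start age: Paleoarchean (3600), Ectasian (1400), Cryogenian (720), Terreneuvian (538.8).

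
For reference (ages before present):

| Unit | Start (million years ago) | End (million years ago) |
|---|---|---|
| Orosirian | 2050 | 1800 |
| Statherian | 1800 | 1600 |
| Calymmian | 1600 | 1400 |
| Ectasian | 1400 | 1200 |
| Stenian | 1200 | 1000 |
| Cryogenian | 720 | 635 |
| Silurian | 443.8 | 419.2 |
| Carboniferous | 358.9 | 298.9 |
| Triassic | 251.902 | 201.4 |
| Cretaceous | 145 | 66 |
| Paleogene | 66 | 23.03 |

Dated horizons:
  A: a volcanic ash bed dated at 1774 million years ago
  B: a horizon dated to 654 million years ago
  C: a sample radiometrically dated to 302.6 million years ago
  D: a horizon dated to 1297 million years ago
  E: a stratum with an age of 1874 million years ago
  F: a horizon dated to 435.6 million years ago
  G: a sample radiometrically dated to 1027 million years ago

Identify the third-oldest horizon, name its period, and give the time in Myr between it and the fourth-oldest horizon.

Sorted oldest-first by Ma: E (1874), A (1774), D (1297), G (1027), B (654), F (435.6), C (302.6).
The third oldest is D at 1297 Ma, which lies in 1400–1200 Ma: the Ectasian.
The fourth oldest is G at 1027 Ma; separation = |1297 − 1027| = 270 Myr.

D, in the Ectasian; 270 million years to G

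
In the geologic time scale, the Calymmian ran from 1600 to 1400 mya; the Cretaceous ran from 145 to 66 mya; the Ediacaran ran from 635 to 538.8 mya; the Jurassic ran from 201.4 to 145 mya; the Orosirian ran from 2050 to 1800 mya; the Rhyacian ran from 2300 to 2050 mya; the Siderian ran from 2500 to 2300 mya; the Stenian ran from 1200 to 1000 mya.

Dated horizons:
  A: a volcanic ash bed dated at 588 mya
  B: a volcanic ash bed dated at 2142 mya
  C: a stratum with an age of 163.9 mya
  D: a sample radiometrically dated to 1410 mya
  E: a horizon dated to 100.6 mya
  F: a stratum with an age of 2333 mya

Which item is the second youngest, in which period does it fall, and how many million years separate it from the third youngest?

C, in the Jurassic; 424.1 million years to A

Smaller Ma means younger, so youngest first: E 100.6 < C 163.9 < A 588 < D 1410 < B 2142 < F 2333.
Counting 2 along gives C (163.9 Ma); the excerpt puts that inside the Jurassic, 201.4–145 Ma.
Next in line is A (588 Ma), and 588 − 163.9 = 424.1 Myr.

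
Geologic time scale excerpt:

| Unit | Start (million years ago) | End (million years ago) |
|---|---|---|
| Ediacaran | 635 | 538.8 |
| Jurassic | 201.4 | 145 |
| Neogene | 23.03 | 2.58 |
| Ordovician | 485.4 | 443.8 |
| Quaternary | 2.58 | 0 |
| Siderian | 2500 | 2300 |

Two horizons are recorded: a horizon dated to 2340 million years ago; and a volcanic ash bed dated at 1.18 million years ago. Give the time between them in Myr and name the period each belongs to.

2338.82 million years apart; the first in the Siderian, the second in the Quaternary

Elapsed time: 2340 − 1.18 = 2338.82 Myr.
2340 Ma lies within 2500–2300 Ma: Siderian.
1.18 Ma lies within 2.58–0 Ma: Quaternary.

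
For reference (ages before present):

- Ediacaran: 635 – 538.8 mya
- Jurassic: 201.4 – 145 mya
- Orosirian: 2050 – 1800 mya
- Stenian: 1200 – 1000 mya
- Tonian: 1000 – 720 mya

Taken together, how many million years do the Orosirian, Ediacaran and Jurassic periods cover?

Duration is start − end for each: (2050 − 1800) + (635 − 538.8) + (201.4 − 145).
That is 250 + 96.2 + 56.4, which totals 402.6 million years.

402.6 million years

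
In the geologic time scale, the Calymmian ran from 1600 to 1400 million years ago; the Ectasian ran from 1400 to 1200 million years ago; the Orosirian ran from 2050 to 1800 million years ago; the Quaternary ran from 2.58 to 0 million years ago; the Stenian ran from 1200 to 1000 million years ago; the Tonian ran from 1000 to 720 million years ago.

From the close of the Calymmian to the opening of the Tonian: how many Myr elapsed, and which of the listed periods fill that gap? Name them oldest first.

400 million years; Ectasian, Stenian

The Calymmian closes at 1400 Ma and the Tonian opens at 1000 Ma, so the interval is 1400 − 1000 = 400 Myr.
A period fits inside if it starts at or after 1400 Ma and ends at or before 1000 Ma; oldest first that gives Ectasian, Stenian.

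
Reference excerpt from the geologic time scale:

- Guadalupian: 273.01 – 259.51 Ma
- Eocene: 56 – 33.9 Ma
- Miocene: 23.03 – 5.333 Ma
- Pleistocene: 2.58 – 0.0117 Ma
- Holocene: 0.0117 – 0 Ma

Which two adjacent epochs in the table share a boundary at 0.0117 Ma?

The Pleistocene ends at 0.0117 Ma and the Holocene begins at 0.0117 Ma, so they share that boundary.

Pleistocene and Holocene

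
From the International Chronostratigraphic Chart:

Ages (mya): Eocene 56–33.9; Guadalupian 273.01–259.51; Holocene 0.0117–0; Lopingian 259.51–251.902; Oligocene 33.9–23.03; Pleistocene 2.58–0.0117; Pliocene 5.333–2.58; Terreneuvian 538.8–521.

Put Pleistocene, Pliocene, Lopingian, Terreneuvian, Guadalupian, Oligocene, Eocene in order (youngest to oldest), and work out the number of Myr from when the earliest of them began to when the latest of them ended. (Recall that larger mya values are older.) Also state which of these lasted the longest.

Start ages (Ma): Terreneuvian 538.8, Guadalupian 273.01, Lopingian 259.51, Eocene 56, Oligocene 33.9, Pliocene 5.333, Pleistocene 2.58.
Ordered youngest to oldest: Pleistocene, Pliocene, Oligocene, Eocene, Lopingian, Guadalupian, Terreneuvian.
Span = 538.8 − 0.0117 = 538.7883 Myr.
Durations: Pleistocene 2.5683, Terreneuvian 17.8, Lopingian 7.608, Oligocene 10.87, Guadalupian 13.5, Pliocene 2.753, Eocene 22.1 → longest is Eocene (22.1 Myr).

Pleistocene, Pliocene, Oligocene, Eocene, Lopingian, Guadalupian, Terreneuvian; total span 538.7883 Myr; longest is Eocene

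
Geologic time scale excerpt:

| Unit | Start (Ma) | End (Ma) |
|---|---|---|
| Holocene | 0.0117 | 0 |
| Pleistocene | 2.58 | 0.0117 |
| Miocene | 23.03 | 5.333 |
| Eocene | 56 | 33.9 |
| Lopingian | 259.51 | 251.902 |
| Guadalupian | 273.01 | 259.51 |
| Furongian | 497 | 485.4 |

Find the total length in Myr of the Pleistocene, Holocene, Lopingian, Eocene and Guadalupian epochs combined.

45.788 million years

Duration is start − end for each: (2.58 − 0.0117) + (0.0117 − 0) + (259.51 − 251.902) + (56 − 33.9) + (273.01 − 259.51).
That is 2.5683 + 0.0117 + 7.608 + 22.1 + 13.5, which totals 45.788 million years.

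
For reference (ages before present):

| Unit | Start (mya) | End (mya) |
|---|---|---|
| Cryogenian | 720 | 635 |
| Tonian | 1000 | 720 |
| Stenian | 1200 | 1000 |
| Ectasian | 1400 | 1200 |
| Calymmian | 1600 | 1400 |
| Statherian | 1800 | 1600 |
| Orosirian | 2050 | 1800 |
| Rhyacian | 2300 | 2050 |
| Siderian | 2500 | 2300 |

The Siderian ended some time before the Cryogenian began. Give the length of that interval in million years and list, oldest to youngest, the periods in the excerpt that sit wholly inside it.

End of Siderian = 2300 Ma; start of Cryogenian = 720 Ma.
Gap = 2300 − 720 = 1580 Myr.
Periods wholly inside 2300–720 Ma: Rhyacian (2300–2050), Orosirian (2050–1800), Statherian (1800–1600), Calymmian (1600–1400), Ectasian (1400–1200), Stenian (1200–1000), Tonian (1000–720).

1580 million years; Rhyacian, Orosirian, Statherian, Calymmian, Ectasian, Stenian, Tonian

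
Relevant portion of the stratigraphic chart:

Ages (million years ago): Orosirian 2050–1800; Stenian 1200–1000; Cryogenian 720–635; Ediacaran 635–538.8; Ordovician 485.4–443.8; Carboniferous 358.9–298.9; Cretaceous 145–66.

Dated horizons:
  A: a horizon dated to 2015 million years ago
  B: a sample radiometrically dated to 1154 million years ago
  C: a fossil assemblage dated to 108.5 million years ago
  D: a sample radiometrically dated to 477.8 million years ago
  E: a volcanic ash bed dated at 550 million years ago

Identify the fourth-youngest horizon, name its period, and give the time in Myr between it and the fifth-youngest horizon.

B, in the Stenian; 861 million years to A

Sorted youngest-first by Ma: C (108.5), D (477.8), E (550), B (1154), A (2015).
The fourth youngest is B at 1154 Ma, which lies in 1200–1000 Ma: the Stenian.
The fifth youngest is A at 2015 Ma; separation = |1154 − 2015| = 861 Myr.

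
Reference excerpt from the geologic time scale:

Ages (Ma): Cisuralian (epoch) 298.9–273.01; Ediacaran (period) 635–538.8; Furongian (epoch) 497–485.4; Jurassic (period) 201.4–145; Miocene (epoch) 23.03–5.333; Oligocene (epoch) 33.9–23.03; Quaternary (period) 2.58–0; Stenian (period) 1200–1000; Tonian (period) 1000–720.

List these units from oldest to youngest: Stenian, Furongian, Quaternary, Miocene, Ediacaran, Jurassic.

Sorting by start age (descending Ma, since larger Ma = older): Stenian began 1200, Ediacaran began 635, Furongian began 497, Jurassic began 201.4, Miocene began 23.03, Quaternary began 2.58.

Stenian, then Ediacaran, then Furongian, then Jurassic, then Miocene, then Quaternary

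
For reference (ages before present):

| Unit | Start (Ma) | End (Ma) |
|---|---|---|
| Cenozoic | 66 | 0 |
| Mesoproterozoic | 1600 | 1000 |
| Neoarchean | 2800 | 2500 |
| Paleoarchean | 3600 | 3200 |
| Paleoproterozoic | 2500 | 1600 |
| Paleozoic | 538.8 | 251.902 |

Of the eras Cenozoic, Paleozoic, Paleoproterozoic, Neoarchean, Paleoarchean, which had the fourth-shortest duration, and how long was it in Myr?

Durations: Cenozoic 66; Paleozoic 286.898; Paleoproterozoic 900; Neoarchean 300; Paleoarchean 400 Myr.
Sorted shortest-first: Cenozoic (66), Paleozoic (286.898), Neoarchean (300), Paleoarchean (400), Paleoproterozoic (900).
The fourth shortest is Paleoarchean at 400 Myr.

Paleoarchean, 400 million years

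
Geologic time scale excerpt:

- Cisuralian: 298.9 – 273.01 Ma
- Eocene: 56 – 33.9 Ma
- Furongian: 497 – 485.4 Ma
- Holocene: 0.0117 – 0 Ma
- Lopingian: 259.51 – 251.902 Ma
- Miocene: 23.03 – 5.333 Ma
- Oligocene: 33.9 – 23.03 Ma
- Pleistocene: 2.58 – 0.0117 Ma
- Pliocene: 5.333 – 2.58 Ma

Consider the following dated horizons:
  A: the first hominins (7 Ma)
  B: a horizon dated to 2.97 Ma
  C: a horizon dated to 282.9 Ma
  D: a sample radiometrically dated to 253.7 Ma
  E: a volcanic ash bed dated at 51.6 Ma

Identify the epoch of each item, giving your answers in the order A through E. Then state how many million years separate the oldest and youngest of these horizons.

Match each age against the start–end ranges in the excerpt: A = 7 Ma → Miocene (23.03–5.333); B = 2.97 Ma → Pliocene (5.333–2.58); C = 282.9 Ma → Cisuralian (298.9–273.01); D = 253.7 Ma → Lopingian (259.51–251.902); E = 51.6 Ma → Eocene (56–33.9).
The largest age is 282.9 Ma and the smallest is 2.97 Ma; their difference is 279.93 Myr.

A — Miocene; B — Pliocene; C — Cisuralian; D — Lopingian; E — Eocene; span 279.93 million years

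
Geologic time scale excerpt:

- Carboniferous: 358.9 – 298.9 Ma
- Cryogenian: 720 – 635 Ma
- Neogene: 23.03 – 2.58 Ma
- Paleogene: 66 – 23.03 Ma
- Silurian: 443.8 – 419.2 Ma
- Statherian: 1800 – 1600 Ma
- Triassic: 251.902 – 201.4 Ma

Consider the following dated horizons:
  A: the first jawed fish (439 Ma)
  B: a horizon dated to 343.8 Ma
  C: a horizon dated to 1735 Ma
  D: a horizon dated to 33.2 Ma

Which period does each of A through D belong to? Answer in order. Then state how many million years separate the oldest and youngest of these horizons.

A — Silurian; B — Carboniferous; C — Statherian; D — Paleogene; span 1701.8 million years

A: 439 Ma lies in 443.8–419.2 Ma, so Silurian.
B: 343.8 Ma lies in 358.9–298.9 Ma, so Carboniferous.
C: 1735 Ma lies in 1800–1600 Ma, so Statherian.
D: 33.2 Ma lies in 66–23.03 Ma, so Paleogene.
Oldest = 1735 Ma, youngest = 33.2 Ma → span 1701.8 Myr.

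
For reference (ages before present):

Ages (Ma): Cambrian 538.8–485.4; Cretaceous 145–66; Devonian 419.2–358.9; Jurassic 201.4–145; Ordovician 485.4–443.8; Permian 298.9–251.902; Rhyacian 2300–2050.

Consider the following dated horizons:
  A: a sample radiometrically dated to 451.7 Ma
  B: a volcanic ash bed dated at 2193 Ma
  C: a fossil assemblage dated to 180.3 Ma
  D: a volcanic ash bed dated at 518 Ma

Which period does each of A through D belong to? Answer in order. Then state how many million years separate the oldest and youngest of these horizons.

A — Ordovician; B — Rhyacian; C — Jurassic; D — Cambrian; span 2012.7 million years

Match each age against the start–end ranges in the excerpt: A = 451.7 Ma → Ordovician (485.4–443.8); B = 2193 Ma → Rhyacian (2300–2050); C = 180.3 Ma → Jurassic (201.4–145); D = 518 Ma → Cambrian (538.8–485.4).
The largest age is 2193 Ma and the smallest is 180.3 Ma; their difference is 2012.7 Myr.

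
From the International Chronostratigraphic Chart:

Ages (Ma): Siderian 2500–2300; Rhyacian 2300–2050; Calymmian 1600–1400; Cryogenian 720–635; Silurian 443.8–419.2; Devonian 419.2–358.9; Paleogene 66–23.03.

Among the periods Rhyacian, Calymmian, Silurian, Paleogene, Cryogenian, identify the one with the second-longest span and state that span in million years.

Calymmian, 200 million years

Start − end for each: Rhyacian 2300 − 2050 = 250; Calymmian 1600 − 1400 = 200; Silurian 443.8 − 419.2 = 24.6; Paleogene 66 − 23.03 = 42.97; Cryogenian 720 − 635 = 85.
Ranking these from longest: Rhyacian > Calymmian > Cryogenian > Paleogene > Silurian.
Position 2 in that ranking is Calymmian, which lasted 200 Myr.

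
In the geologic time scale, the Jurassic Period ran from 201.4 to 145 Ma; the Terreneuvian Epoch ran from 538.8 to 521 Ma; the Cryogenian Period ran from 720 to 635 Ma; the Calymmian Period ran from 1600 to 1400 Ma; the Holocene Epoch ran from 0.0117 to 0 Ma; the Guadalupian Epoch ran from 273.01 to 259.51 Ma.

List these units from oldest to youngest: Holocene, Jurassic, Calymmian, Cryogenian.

Read off each span (Ma): Holocene 0.0117–0; Jurassic 201.4–145; Calymmian 1600–1400; Cryogenian 720–635.
Larger Ma is older, so oldest→youngest is Calymmian, Cryogenian, Jurassic, Holocene.

Calymmian → Cryogenian → Jurassic → Holocene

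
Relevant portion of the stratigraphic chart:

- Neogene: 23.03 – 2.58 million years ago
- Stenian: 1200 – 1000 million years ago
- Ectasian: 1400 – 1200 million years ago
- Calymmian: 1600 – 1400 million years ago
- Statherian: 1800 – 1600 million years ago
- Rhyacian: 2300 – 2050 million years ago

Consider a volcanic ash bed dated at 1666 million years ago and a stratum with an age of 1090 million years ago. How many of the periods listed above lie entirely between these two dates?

1666 Ma sits inside the Statherian (1800–1600) and 1090 Ma inside the Stenian (1200–1000); neither of those is wholly between the two dates.
The listed periods lying completely between them are Calymmian, Ectasian — 2 in all.

2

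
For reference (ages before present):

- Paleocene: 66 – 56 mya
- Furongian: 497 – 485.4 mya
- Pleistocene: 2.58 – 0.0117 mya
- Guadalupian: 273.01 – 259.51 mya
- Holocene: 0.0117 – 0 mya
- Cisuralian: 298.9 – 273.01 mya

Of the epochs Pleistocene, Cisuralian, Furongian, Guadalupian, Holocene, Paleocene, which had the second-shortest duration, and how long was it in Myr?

Pleistocene, 2.5683 million years

Durations: Pleistocene 2.5683; Cisuralian 25.89; Furongian 11.6; Guadalupian 13.5; Holocene 0.0117; Paleocene 10 Myr.
Sorted shortest-first: Holocene (0.0117), Pleistocene (2.5683), Paleocene (10), Furongian (11.6), Guadalupian (13.5), Cisuralian (25.89).
The second shortest is Pleistocene at 2.5683 Myr.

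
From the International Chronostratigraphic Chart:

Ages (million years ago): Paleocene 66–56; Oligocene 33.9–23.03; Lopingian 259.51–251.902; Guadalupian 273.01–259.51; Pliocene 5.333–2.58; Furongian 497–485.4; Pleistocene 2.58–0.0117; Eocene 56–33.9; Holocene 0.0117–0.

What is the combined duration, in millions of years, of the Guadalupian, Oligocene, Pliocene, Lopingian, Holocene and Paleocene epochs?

44.7427 million years

Duration is start − end for each: (273.01 − 259.51) + (33.9 − 23.03) + (5.333 − 2.58) + (259.51 − 251.902) + (0.0117 − 0) + (66 − 56).
That is 13.5 + 10.87 + 2.753 + 7.608 + 0.0117 + 10, which totals 44.7427 million years.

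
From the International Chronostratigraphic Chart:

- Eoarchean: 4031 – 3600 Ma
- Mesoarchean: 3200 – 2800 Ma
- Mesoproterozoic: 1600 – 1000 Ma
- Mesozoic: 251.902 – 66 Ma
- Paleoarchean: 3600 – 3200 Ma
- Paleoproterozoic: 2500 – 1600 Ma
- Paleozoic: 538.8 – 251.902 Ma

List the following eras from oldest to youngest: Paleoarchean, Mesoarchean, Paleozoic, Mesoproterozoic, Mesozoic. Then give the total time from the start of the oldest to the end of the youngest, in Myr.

Paleoarchean, Mesoarchean, Mesoproterozoic, Paleozoic, Mesozoic; total span 3534 Myr

Start ages (Ma): Paleoarchean 3600, Mesoarchean 3200, Mesoproterozoic 1600, Paleozoic 538.8, Mesozoic 251.902.
Ordered oldest to youngest: Paleoarchean, Mesoarchean, Mesoproterozoic, Paleozoic, Mesozoic.
Span = 3600 − 66 = 3534 Myr.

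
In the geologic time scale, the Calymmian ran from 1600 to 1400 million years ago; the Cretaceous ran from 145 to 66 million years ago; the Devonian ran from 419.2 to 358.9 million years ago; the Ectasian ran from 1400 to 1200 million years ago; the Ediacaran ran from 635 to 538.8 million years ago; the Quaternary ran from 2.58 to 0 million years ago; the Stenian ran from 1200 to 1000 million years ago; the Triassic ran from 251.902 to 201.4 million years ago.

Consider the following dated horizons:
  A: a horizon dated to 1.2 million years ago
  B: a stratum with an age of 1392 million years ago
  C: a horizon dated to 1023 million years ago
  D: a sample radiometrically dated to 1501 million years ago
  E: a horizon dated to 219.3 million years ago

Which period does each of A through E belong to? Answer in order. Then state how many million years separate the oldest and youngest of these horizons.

Match each age against the start–end ranges in the excerpt: A = 1.2 Ma → Quaternary (2.58–0); B = 1392 Ma → Ectasian (1400–1200); C = 1023 Ma → Stenian (1200–1000); D = 1501 Ma → Calymmian (1600–1400); E = 219.3 Ma → Triassic (251.902–201.4).
The largest age is 1501 Ma and the smallest is 1.2 Ma; their difference is 1499.8 Myr.

A — Quaternary; B — Ectasian; C — Stenian; D — Calymmian; E — Triassic; span 1499.8 million years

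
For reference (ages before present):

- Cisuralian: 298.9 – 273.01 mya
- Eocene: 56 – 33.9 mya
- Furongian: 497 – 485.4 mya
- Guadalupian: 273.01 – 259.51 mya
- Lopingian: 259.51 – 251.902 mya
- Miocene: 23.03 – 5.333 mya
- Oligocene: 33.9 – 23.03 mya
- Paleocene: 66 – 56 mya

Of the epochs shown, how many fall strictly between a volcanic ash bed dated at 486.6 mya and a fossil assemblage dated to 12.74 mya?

The older date is 486.6 Ma and the younger is 12.74 Ma.
Epochs with start < 486.6 and end > 12.74 Ma: Cisuralian (298.9–273.01), Guadalupian (273.01–259.51), Lopingian (259.51–251.902), Paleocene (66–56), Eocene (56–33.9), Oligocene (33.9–23.03).
That is 6 complete epochs.

6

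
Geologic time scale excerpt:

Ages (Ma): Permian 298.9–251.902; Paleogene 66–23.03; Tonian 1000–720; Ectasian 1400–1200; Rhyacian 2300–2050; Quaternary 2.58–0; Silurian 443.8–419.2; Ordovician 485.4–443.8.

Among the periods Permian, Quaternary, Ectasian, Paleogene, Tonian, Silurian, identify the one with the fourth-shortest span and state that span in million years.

Permian, 46.998 million years

Durations: Permian 46.998; Quaternary 2.58; Ectasian 200; Paleogene 42.97; Tonian 280; Silurian 24.6 Myr.
Sorted shortest-first: Quaternary (2.58), Silurian (24.6), Paleogene (42.97), Permian (46.998), Ectasian (200), Tonian (280).
The fourth shortest is Permian at 46.998 Myr.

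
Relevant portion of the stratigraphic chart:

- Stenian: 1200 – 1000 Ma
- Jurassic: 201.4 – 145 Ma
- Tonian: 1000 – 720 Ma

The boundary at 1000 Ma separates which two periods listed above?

Stenian and Tonian

The Stenian ends at 1000 Ma and the Tonian begins at 1000 Ma, so they share that boundary.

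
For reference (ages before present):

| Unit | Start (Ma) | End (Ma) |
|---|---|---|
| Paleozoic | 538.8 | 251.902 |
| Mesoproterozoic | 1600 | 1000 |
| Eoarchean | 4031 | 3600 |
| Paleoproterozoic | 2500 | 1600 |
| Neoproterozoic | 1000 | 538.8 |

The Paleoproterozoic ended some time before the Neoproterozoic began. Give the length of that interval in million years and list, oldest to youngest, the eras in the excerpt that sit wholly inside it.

600 million years; Mesoproterozoic

The Paleoproterozoic closes at 1600 Ma and the Neoproterozoic opens at 1000 Ma, so the interval is 1600 − 1000 = 600 Myr.
An era fits inside if it starts at or after 1600 Ma and ends at or before 1000 Ma; oldest first that gives Mesoproterozoic.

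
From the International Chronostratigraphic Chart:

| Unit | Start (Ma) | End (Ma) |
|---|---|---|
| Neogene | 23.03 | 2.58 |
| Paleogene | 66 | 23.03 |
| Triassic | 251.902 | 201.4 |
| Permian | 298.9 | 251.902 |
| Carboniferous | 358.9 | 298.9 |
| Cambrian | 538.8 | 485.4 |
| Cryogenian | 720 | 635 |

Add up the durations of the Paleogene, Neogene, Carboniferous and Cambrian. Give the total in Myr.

Duration is start − end for each: (66 − 23.03) + (23.03 − 2.58) + (358.9 − 298.9) + (538.8 − 485.4).
That is 42.97 + 20.45 + 60 + 53.4, which totals 176.82 million years.

176.82 million years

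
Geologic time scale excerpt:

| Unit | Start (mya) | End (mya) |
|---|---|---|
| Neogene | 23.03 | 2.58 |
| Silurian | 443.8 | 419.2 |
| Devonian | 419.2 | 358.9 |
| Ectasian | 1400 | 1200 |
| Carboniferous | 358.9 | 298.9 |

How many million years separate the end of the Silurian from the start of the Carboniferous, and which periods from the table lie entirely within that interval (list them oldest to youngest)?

End of Silurian = 419.2 Ma; start of Carboniferous = 358.9 Ma.
Gap = 419.2 − 358.9 = 60.3 Myr.
Periods wholly inside 419.2–358.9 Ma: Devonian (419.2–358.9).

60.3 million years; Devonian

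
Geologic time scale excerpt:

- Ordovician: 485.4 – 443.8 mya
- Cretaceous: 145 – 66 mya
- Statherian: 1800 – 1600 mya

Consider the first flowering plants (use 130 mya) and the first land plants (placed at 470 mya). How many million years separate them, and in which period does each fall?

340 million years apart; the first in the Cretaceous, the second in the Ordovician

Elapsed time: 470 − 130 = 340 Myr.
130 Ma lies within 145–66 Ma: Cretaceous.
470 Ma lies within 485.4–443.8 Ma: Ordovician.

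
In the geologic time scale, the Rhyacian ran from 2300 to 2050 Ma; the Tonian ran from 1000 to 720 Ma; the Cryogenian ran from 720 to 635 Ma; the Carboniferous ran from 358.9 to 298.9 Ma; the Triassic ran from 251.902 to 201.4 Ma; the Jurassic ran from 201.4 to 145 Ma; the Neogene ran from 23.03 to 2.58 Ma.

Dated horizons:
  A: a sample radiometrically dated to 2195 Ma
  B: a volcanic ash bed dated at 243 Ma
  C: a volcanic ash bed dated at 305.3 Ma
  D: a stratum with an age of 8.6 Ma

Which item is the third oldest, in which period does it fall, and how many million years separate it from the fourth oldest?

Larger Ma means older, so oldest first: A 2195 > C 305.3 > B 243 > D 8.6.
Counting 3 along gives B (243 Ma); the excerpt puts that inside the Triassic, 251.902–201.4 Ma.
Next in line is D (8.6 Ma), and 243 − 8.6 = 234.4 Myr.

B, in the Triassic; 234.4 million years to D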